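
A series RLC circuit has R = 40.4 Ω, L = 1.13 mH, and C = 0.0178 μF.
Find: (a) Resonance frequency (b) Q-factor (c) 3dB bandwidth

Step 1 — Resonance condition Im(Z)=0 gives ω₀ = 1/√(LC).
Step 2 — ω₀ = 1/√(0.00113·1.78e-08) = 2.23e+05 rad/s.
Step 3 — f₀ = ω₀/(2π) = 3.549e+04 Hz.
Step 4 — Series Q: Q = ω₀L/R = 2.23e+05·0.00113/40.4 = 6.237.
Step 5 — 3dB bandwidth: Δω = ω₀/Q = 3.575e+04 rad/s; BW = Δω/(2π) = 5690 Hz.

(a) f₀ = 3.549e+04 Hz  (b) Q = 6.237  (c) BW = 5690 Hz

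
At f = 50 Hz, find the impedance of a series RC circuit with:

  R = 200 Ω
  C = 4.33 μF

Step 1 — Angular frequency: ω = 2π·f = 2π·50 = 314.2 rad/s.
Step 2 — Component impedances:
  R: Z = R = 200 Ω
  C: Z = 1/(jωC) = -j/(ω·C) = 0 - j735.1 Ω
Step 3 — Series combination: Z_total = R + C = 200 - j735.1 Ω = 761.8∠-74.8° Ω.

Z = 200 - j735.1 Ω = 761.8∠-74.8° Ω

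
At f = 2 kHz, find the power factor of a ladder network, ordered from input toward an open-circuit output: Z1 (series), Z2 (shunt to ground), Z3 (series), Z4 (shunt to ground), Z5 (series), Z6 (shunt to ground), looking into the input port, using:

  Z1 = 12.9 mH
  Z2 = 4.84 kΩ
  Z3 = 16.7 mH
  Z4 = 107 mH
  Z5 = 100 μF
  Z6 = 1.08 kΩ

Step 1 — Angular frequency: ω = 2π·f = 2π·2000 = 1.257e+04 rad/s.
Step 2 — Component impedances:
  Z1: Z = jωL = j·1.257e+04·0.0129 = 0 + j162.1 Ω
  Z2: Z = R = 4840 Ω
  Z3: Z = jωL = j·1.257e+04·0.0167 = 0 + j209.9 Ω
  Z4: Z = jωL = j·1.257e+04·0.107 = 0 + j1345 Ω
  Z5: Z = 1/(jωC) = -j/(ω·C) = 0 - j0.7958 Ω
  Z6: Z = R = 1080 Ω
Step 3 — Ladder network (open output): work backward from the far end, alternating series and parallel combinations. Z_in = 653.7 + j723.4 Ω = 975∠47.9° Ω.
Step 4 — Power factor: PF = cos(φ) = Re(Z)/|Z| = 653.6967/975.0121 = 0.6704.
Step 5 — Type: Im(Z) = 723.4 ⇒ lagging (phase φ = 47.9°).

PF = 0.6704 (lagging, φ = 47.9°)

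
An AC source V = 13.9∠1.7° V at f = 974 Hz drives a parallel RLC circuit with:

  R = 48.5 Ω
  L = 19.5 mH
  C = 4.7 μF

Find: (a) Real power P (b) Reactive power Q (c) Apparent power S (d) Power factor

Step 1 — Angular frequency: ω = 2π·f = 2π·974 = 6120 rad/s.
Step 2 — Component impedances:
  R: Z = R = 48.5 Ω
  L: Z = jωL = j·6120·0.0195 = 0 + j119.3 Ω
  C: Z = 1/(jωC) = -j/(ω·C) = 0 - j34.77 Ω
Step 3 — Parallel combination: 1/Z_total = 1/R + 1/L + 1/C; Z_total = 24.53 - j24.25 Ω = 34.49∠-44.7° Ω.
Step 4 — Source phasor: V = 13.9∠1.7° V = 13.89 + j0.4124 V.
Step 5 — Current: I = V / Z = 0.2781 + j0.2917 A = 0.403∠46.4° A.
Step 6 — Complex power: S = V·I* = 3.984 - j3.938 VA.
Step 7 — Real power: P = Re(S) = 3.984 W.
Step 8 — Reactive power: Q = Im(S) = -3.938 VAR.
Step 9 — Apparent power: |S| = 5.602 VA.
Step 10 — Power factor: PF = P/|S| = 0.7111 (leading).

(a) P = 3.984 W  (b) Q = -3.938 VAR  (c) S = 5.602 VA  (d) PF = 0.7111 (leading)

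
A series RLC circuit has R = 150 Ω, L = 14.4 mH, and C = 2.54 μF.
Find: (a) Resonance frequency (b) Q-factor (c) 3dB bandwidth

Step 1 — Resonance: ω₀ = 1/√(LC) = 1/√(0.0144·2.54e-06) = 5229 rad/s.
Step 2 — f₀ = ω₀/(2π) = 832.2 Hz.
Step 3 — Series Q: Q = ω₀L/R = 5229·0.0144/150 = 0.502.
Step 4 — Bandwidth: Δω = ω₀/Q = 1.042e+04 rad/s; BW = Δω/(2π) = 1658 Hz.

(a) f₀ = 832.2 Hz  (b) Q = 0.502  (c) BW = 1658 Hz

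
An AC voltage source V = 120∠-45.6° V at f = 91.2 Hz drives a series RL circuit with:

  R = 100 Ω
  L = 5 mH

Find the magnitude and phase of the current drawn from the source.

Step 1 — Angular frequency: ω = 2π·f = 2π·91.2 = 573 rad/s.
Step 2 — Component impedances:
  R: Z = R = 100 Ω
  L: Z = jωL = j·573·0.005 = 0 + j2.865 Ω
Step 3 — Series combination: Z_total = R + L = 100 + j2.865 Ω = 100∠1.6° Ω.
Step 4 — Source phasor: V = 120∠-45.6° V = 83.96 - j85.74 V.
Step 5 — Ohm's law: I = V / Z_total = (83.96 - j85.74) / (100 + j2.865) = 0.8144 - j0.8807 A.
Step 6 — Convert to polar: |I| = 1.2 A, ∠I = -47.2°.

I = 1.2∠-47.2° A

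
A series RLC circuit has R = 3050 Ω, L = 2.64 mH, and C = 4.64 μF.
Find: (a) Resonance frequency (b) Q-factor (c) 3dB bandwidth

Step 1 — Resonance: ω₀ = 1/√(LC) = 1/√(0.00264·4.64e-06) = 9035 rad/s.
Step 2 — f₀ = ω₀/(2π) = 1438 Hz.
Step 3 — Series Q: Q = ω₀L/R = 9035·0.00264/3050 = 0.007821.
Step 4 — Bandwidth: Δω = ω₀/Q = 1.155e+06 rad/s; BW = Δω/(2π) = 1.839e+05 Hz.

(a) f₀ = 1438 Hz  (b) Q = 0.007821  (c) BW = 1.839e+05 Hz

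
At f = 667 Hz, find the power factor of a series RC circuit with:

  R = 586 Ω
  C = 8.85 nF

Step 1 — Angular frequency: ω = 2π·f = 2π·667 = 4191 rad/s.
Step 2 — Component impedances:
  R: Z = R = 586 Ω
  C: Z = 1/(jωC) = -j/(ω·C) = 0 - j2.696e+04 Ω
Step 3 — Series combination: Z_total = R + C = 586 - j2.696e+04 Ω = 2.697e+04∠-88.8° Ω.
Step 4 — Power factor: PF = cos(φ) = Re(Z)/|Z| = 586/2.697e+04 = 0.02173.
Step 5 — Type: Im(Z) = -2.696e+04 ⇒ leading (phase φ = -88.8°).

PF = 0.02173 (leading, φ = -88.8°)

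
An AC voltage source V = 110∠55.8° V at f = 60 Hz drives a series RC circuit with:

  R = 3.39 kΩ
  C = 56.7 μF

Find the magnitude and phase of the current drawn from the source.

Step 1 — Angular frequency: ω = 2π·f = 2π·60 = 377 rad/s.
Step 2 — Component impedances:
  R: Z = R = 3390 Ω
  C: Z = 1/(jωC) = -j/(ω·C) = 0 - j46.78 Ω
Step 3 — Series combination: Z_total = R + C = 3390 - j46.78 Ω = 3390∠-0.8° Ω.
Step 4 — Source phasor: V = 110∠55.8° V = 61.83 + j90.98 V.
Step 5 — Ohm's law: I = V / Z_total = (61.83 + j90.98) / (3390 - j46.78) = 0.01786 + j0.02708 A.
Step 6 — Convert to polar: |I| = 0.03245 A, ∠I = 56.6°.

I = 0.03245∠56.6° A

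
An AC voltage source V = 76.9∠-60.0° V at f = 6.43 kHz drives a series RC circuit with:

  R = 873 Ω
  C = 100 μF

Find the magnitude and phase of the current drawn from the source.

Step 1 — Angular frequency: ω = 2π·f = 2π·6430 = 4.04e+04 rad/s.
Step 2 — Component impedances:
  R: Z = R = 873 Ω
  C: Z = 1/(jωC) = -j/(ω·C) = 0 - j0.2475 Ω
Step 3 — Series combination: Z_total = R + C = 873 - j0.2475 Ω = 873∠-0.0° Ω.
Step 4 — Source phasor: V = 76.9∠-60.0° V = 38.45 - j66.6 V.
Step 5 — Ohm's law: I = V / Z_total = (38.45 - j66.6) / (873 - j0.2475) = 0.04407 - j0.07627 A.
Step 6 — Convert to polar: |I| = 0.08809 A, ∠I = -60.0°.

I = 0.08809∠-60.0° A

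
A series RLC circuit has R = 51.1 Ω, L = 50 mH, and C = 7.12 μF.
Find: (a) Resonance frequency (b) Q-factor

Step 1 — Resonance condition Im(Z)=0 gives ω₀ = 1/√(LC).
Step 2 — ω₀ = 1/√(0.05·7.12e-06) = 1676 rad/s.
Step 3 — f₀ = ω₀/(2π) = 266.7 Hz.
Step 4 — Series Q: Q = ω₀L/R = 1676·0.05/51.1 = 1.64.

(a) f₀ = 266.7 Hz  (b) Q = 1.64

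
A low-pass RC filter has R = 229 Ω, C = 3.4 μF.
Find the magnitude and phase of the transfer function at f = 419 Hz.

Step 1 — Angular frequency: ω = 2π·419 = 2633 rad/s.
Step 2 — Transfer function: H(jω) = 1/(1 + jωRC).
Step 3 — Denominator: 1 + jωRC = 1 + j·2633·229·3.4e-06 = 1 + j2.05.
Step 4 — H = 0.1922 - j0.3941.
Step 5 — Magnitude: |H| = 0.4385 (-7.2 dB); phase: φ = -64.0°.

|H| = 0.4385 (-7.2 dB), φ = -64.0°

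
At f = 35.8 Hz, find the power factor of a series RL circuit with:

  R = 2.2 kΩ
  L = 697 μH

Step 1 — Angular frequency: ω = 2π·f = 2π·35.8 = 224.9 rad/s.
Step 2 — Component impedances:
  R: Z = R = 2200 Ω
  L: Z = jωL = j·224.9·0.000697 = 0 + j0.1568 Ω
Step 3 — Series combination: Z_total = R + L = 2200 + j0.1568 Ω = 2200∠0.0° Ω.
Step 4 — Power factor: PF = cos(φ) = Re(Z)/|Z| = 2200/2200 = 1.
Step 5 — Type: Im(Z) = 0.1568 ⇒ lagging (phase φ = 0.0°).

PF = 1 (lagging, φ = 0.0°)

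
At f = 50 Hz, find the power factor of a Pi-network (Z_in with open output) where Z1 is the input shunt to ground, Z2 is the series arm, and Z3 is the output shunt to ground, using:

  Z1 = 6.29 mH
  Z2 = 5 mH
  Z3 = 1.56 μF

Step 1 — Angular frequency: ω = 2π·f = 2π·50 = 314.2 rad/s.
Step 2 — Component impedances:
  Z1: Z = jωL = j·314.2·0.00629 = 0 + j1.976 Ω
  Z2: Z = jωL = j·314.2·0.005 = 0 + j1.571 Ω
  Z3: Z = 1/(jωC) = -j/(ω·C) = 0 - j2040 Ω
Step 3 — With open output, the series arm Z2 and the output shunt Z3 appear in series to ground: Z2 + Z3 = 0 - j2039 Ω.
Step 4 — Parallel with input shunt Z1: Z_in = Z1 || (Z2 + Z3) = 0 + j1.978 Ω = 1.978∠90.0° Ω.
Step 5 — Power factor: PF = cos(φ) = Re(Z)/|Z| = -0/1.978 = -0.
Step 6 — Type: Im(Z) = 1.978 ⇒ lagging (phase φ = 90.0°).

PF = -0 (lagging, φ = 90.0°)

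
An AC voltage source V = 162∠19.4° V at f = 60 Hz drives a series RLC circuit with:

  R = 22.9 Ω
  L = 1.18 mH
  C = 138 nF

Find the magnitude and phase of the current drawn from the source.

Step 1 — Angular frequency: ω = 2π·f = 2π·60 = 377 rad/s.
Step 2 — Component impedances:
  R: Z = R = 22.9 Ω
  L: Z = jωL = j·377·0.00118 = 0 + j0.4448 Ω
  C: Z = 1/(jωC) = -j/(ω·C) = 0 - j1.922e+04 Ω
Step 3 — Series combination: Z_total = R + L + C = 22.9 - j1.922e+04 Ω = 1.922e+04∠-89.9° Ω.
Step 4 — Source phasor: V = 162∠19.4° V = 152.8 + j53.81 V.
Step 5 — Ohm's law: I = V / Z_total = (152.8 + j53.81) / (22.9 - j1.922e+04) = -0.00279 + j0.007953 A.
Step 6 — Convert to polar: |I| = 0.008428 A, ∠I = 109.3°.

I = 0.008428∠109.3° A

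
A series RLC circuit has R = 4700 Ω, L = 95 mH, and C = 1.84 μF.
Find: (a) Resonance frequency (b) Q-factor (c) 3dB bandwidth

Step 1 — Resonance: ω₀ = 1/√(LC) = 1/√(0.095·1.84e-06) = 2392 rad/s.
Step 2 — f₀ = ω₀/(2π) = 380.7 Hz.
Step 3 — Series Q: Q = ω₀L/R = 2392·0.095/4700 = 0.04835.
Step 4 — Bandwidth: Δω = ω₀/Q = 4.947e+04 rad/s; BW = Δω/(2π) = 7874 Hz.

(a) f₀ = 380.7 Hz  (b) Q = 0.04835  (c) BW = 7874 Hz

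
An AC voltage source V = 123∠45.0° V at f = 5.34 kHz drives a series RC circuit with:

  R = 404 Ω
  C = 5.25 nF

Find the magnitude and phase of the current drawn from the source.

Step 1 — Angular frequency: ω = 2π·f = 2π·5340 = 3.355e+04 rad/s.
Step 2 — Component impedances:
  R: Z = R = 404 Ω
  C: Z = 1/(jωC) = -j/(ω·C) = 0 - j5677 Ω
Step 3 — Series combination: Z_total = R + C = 404 - j5677 Ω = 5691∠-85.9° Ω.
Step 4 — Source phasor: V = 123∠45.0° V = 86.97 + j86.97 V.
Step 5 — Ohm's law: I = V / Z_total = (86.97 + j86.97) / (404 - j5677) = -0.01416 + j0.01633 A.
Step 6 — Convert to polar: |I| = 0.02161 A, ∠I = 130.9°.

I = 0.02161∠130.9° A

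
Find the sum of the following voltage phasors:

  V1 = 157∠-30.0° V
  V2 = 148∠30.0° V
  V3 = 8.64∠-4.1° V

Step 1 — Convert each phasor to rectangular form:
  V1 = 157·(cos(-30.0°) + j·sin(-30.0°)) = 136 - j78.5 V
  V2 = 148·(cos(30.0°) + j·sin(30.0°)) = 128.2 + j74 V
  V3 = 8.64·(cos(-4.1°) + j·sin(-4.1°)) = 8.618 - j0.6177 V
Step 2 — Sum components: V_total = 272.8 - j5.118 V.
Step 3 — Convert to polar: |V_total| = 272.8 V, ∠V_total = -1.1°.

V_total = 272.8∠-1.1° V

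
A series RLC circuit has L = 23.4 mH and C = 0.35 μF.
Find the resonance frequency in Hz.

Step 1 — Resonance condition Im(Z)=0 gives ω₀ = 1/√(LC).
Step 2 — ω₀ = 1/√(0.0234·3.5e-07) = 1.105e+04 rad/s.
Step 3 — f₀ = ω₀/(2π) = 1759 Hz.

f₀ = 1759 Hz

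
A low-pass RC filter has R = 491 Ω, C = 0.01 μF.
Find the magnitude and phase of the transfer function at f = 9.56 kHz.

Step 1 — Angular frequency: ω = 2π·9560 = 6.007e+04 rad/s.
Step 2 — Transfer function: H(jω) = 1/(1 + jωRC).
Step 3 — Denominator: 1 + jωRC = 1 + j·6.007e+04·491·1e-08 = 1 + j0.2949.
Step 4 — H = 0.92 - j0.2713.
Step 5 — Magnitude: |H| = 0.9592 (-0.4 dB); phase: φ = -16.4°.

|H| = 0.9592 (-0.4 dB), φ = -16.4°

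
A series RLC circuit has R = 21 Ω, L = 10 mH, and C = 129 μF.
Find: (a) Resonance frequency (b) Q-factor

Step 1 — Resonance condition Im(Z)=0 gives ω₀ = 1/√(LC).
Step 2 — ω₀ = 1/√(0.01·0.000129) = 880.5 rad/s.
Step 3 — f₀ = ω₀/(2π) = 140.1 Hz.
Step 4 — Series Q: Q = ω₀L/R = 880.5·0.01/21 = 0.4193.

(a) f₀ = 140.1 Hz  (b) Q = 0.4193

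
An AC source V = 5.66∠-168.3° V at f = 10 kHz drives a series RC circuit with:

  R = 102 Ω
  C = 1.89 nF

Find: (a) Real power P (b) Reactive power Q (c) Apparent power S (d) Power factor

Step 1 — Angular frequency: ω = 2π·f = 2π·1e+04 = 6.283e+04 rad/s.
Step 2 — Component impedances:
  R: Z = R = 102 Ω
  C: Z = 1/(jωC) = -j/(ω·C) = 0 - j8421 Ω
Step 3 — Series combination: Z_total = R + C = 102 - j8421 Ω = 8422∠-89.3° Ω.
Step 4 — Source phasor: V = 5.66∠-168.3° V = -5.542 - j1.148 V.
Step 5 — Current: I = V / Z = 0.0001283 - j0.0006597 A = 0.0006721∠-79.0° A.
Step 6 — Complex power: S = V·I* = 4.607e-05 - j0.003804 VA.
Step 7 — Real power: P = Re(S) = 4.607e-05 W.
Step 8 — Reactive power: Q = Im(S) = -0.003804 VAR.
Step 9 — Apparent power: |S| = 0.003804 VA.
Step 10 — Power factor: PF = P/|S| = 0.01211 (leading).

(a) P = 4.607e-05 W  (b) Q = -0.003804 VAR  (c) S = 0.003804 VA  (d) PF = 0.01211 (leading)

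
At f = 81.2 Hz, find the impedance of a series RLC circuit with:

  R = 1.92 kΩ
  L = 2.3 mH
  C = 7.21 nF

Step 1 — Angular frequency: ω = 2π·f = 2π·81.2 = 510.2 rad/s.
Step 2 — Component impedances:
  R: Z = R = 1920 Ω
  L: Z = jωL = j·510.2·0.0023 = 0 + j1.173 Ω
  C: Z = 1/(jωC) = -j/(ω·C) = 0 - j2.718e+05 Ω
Step 3 — Series combination: Z_total = R + L + C = 1920 - j2.718e+05 Ω = 2.719e+05∠-89.6° Ω.

Z = 1920 - j2.718e+05 Ω = 2.719e+05∠-89.6° Ω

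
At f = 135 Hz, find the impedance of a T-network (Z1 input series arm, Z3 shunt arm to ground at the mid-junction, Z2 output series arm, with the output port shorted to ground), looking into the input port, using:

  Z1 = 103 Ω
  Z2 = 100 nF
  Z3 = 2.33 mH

Step 1 — Angular frequency: ω = 2π·f = 2π·135 = 848.2 rad/s.
Step 2 — Component impedances:
  Z1: Z = R = 103 Ω
  Z2: Z = 1/(jωC) = -j/(ω·C) = 0 - j1.179e+04 Ω
  Z3: Z = jωL = j·848.2·0.00233 = 0 + j1.976 Ω
Step 3 — With the output port shorted to ground, the output series arm Z2 runs from the junction to ground; the shunt arm Z3 also runs from the junction to ground. They appear in parallel: Z3 || Z2 = 0 + j1.977 Ω.
Step 4 — Series with input arm Z1: Z_in = Z1 + (Z3 || Z2) = 103 + j1.977 Ω = 103∠1.1° Ω.

Z = 103 + j1.977 Ω = 103∠1.1° Ω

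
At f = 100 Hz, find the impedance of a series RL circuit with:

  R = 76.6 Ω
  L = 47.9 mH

Step 1 — Angular frequency: ω = 2π·f = 2π·100 = 628.3 rad/s.
Step 2 — Component impedances:
  R: Z = R = 76.6 Ω
  L: Z = jωL = j·628.3·0.0479 = 0 + j30.1 Ω
Step 3 — Series combination: Z_total = R + L = 76.6 + j30.1 Ω = 82.3∠21.5° Ω.

Z = 76.6 + j30.1 Ω = 82.3∠21.5° Ω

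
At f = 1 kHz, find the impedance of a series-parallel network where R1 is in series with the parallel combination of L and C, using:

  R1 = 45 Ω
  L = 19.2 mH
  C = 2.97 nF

Step 1 — Angular frequency: ω = 2π·f = 2π·1000 = 6283 rad/s.
Step 2 — Component impedances:
  R1: Z = R = 45 Ω
  L: Z = jωL = j·6283·0.0192 = 0 + j120.6 Ω
  C: Z = 1/(jωC) = -j/(ω·C) = 0 - j5.359e+04 Ω
Step 3 — Parallel branch: L || C = 1/(1/L + 1/C) = 0 + j120.9 Ω.
Step 4 — Series with R1: Z_total = R1 + (L || C) = 45 + j120.9 Ω = 129∠69.6° Ω.

Z = 45 + j120.9 Ω = 129∠69.6° Ω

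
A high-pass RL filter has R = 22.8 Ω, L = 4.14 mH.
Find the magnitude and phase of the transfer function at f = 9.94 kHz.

Step 1 — Angular frequency: ω = 2π·9940 = 6.245e+04 rad/s.
Step 2 — Transfer function: H(jω) = jωL/(R + jωL).
Step 3 — Numerator jωL = j·258.6; denominator R + jωL = 22.8 + j258.6.
Step 4 — H = 0.9923 + j0.0875.
Step 5 — Magnitude: |H| = 0.9961 (-0.0 dB); phase: φ = 5.0°.

|H| = 0.9961 (-0.0 dB), φ = 5.0°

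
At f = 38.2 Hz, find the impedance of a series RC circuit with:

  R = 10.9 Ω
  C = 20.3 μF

Step 1 — Angular frequency: ω = 2π·f = 2π·38.2 = 240 rad/s.
Step 2 — Component impedances:
  R: Z = R = 10.9 Ω
  C: Z = 1/(jωC) = -j/(ω·C) = 0 - j205.2 Ω
Step 3 — Series combination: Z_total = R + C = 10.9 - j205.2 Ω = 205.5∠-87.0° Ω.

Z = 10.9 - j205.2 Ω = 205.5∠-87.0° Ω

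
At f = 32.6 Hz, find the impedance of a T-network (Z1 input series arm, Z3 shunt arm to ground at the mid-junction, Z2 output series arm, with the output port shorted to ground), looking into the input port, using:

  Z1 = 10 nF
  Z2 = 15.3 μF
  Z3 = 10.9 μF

Step 1 — Angular frequency: ω = 2π·f = 2π·32.6 = 204.8 rad/s.
Step 2 — Component impedances:
  Z1: Z = 1/(jωC) = -j/(ω·C) = 0 - j4.882e+05 Ω
  Z2: Z = 1/(jωC) = -j/(ω·C) = 0 - j319.1 Ω
  Z3: Z = 1/(jωC) = -j/(ω·C) = 0 - j447.9 Ω
Step 3 — With the output port shorted to ground, the output series arm Z2 runs from the junction to ground; the shunt arm Z3 also runs from the junction to ground. They appear in parallel: Z3 || Z2 = 0 - j186.3 Ω.
Step 4 — Series with input arm Z1: Z_in = Z1 + (Z3 || Z2) = 0 - j4.884e+05 Ω = 4.884e+05∠-90.0° Ω.

Z = 0 - j4.884e+05 Ω = 4.884e+05∠-90.0° Ω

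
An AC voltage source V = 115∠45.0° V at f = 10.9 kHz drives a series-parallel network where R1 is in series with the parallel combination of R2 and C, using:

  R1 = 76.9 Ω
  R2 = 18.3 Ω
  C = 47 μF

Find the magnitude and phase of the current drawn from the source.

Step 1 — Angular frequency: ω = 2π·f = 2π·1.09e+04 = 6.849e+04 rad/s.
Step 2 — Component impedances:
  R1: Z = R = 76.9 Ω
  R2: Z = R = 18.3 Ω
  C: Z = 1/(jωC) = -j/(ω·C) = 0 - j0.3107 Ω
Step 3 — Parallel branch: R2 || C = 1/(1/R2 + 1/C) = 0.005272 - j0.3106 Ω.
Step 4 — Series with R1: Z_total = R1 + (R2 || C) = 76.91 - j0.3106 Ω = 76.91∠-0.2° Ω.
Step 5 — Source phasor: V = 115∠45.0° V = 81.32 + j81.32 V.
Step 6 — Ohm's law: I = V / Z_total = (81.32 + j81.32) / (76.91 - j0.3106) = 1.053 + j1.062 A.
Step 7 — Convert to polar: |I| = 1.495 A, ∠I = 45.2°.

I = 1.495∠45.2° A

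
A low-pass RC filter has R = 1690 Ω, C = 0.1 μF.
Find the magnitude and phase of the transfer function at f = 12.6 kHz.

Step 1 — Angular frequency: ω = 2π·1.26e+04 = 7.917e+04 rad/s.
Step 2 — Transfer function: H(jω) = 1/(1 + jωRC).
Step 3 — Denominator: 1 + jωRC = 1 + j·7.917e+04·1690·1e-07 = 1 + j13.38.
Step 4 — H = 0.005555 - j0.07433.
Step 5 — Magnitude: |H| = 0.07453 (-22.6 dB); phase: φ = -85.7°.

|H| = 0.07453 (-22.6 dB), φ = -85.7°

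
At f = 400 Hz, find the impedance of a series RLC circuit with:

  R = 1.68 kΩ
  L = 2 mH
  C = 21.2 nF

Step 1 — Angular frequency: ω = 2π·f = 2π·400 = 2513 rad/s.
Step 2 — Component impedances:
  R: Z = R = 1680 Ω
  L: Z = jωL = j·2513·0.002 = 0 + j5.027 Ω
  C: Z = 1/(jωC) = -j/(ω·C) = 0 - j1.877e+04 Ω
Step 3 — Series combination: Z_total = R + L + C = 1680 - j1.876e+04 Ω = 1.884e+04∠-84.9° Ω.

Z = 1680 - j1.876e+04 Ω = 1.884e+04∠-84.9° Ω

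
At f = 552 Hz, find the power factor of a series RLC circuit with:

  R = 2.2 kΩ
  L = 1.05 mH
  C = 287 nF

Step 1 — Angular frequency: ω = 2π·f = 2π·552 = 3468 rad/s.
Step 2 — Component impedances:
  R: Z = R = 2200 Ω
  L: Z = jωL = j·3468·0.00105 = 0 + j3.642 Ω
  C: Z = 1/(jωC) = -j/(ω·C) = 0 - j1005 Ω
Step 3 — Series combination: Z_total = R + L + C = 2200 - j1001 Ω = 2417∠-24.5° Ω.
Step 4 — Power factor: PF = cos(φ) = Re(Z)/|Z| = 2200/2417 = 0.9102.
Step 5 — Type: Im(Z) = -1001 ⇒ leading (phase φ = -24.5°).

PF = 0.9102 (leading, φ = -24.5°)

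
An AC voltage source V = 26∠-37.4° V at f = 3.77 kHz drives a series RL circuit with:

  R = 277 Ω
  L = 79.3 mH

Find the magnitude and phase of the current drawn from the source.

Step 1 — Angular frequency: ω = 2π·f = 2π·3770 = 2.369e+04 rad/s.
Step 2 — Component impedances:
  R: Z = R = 277 Ω
  L: Z = jωL = j·2.369e+04·0.0793 = 0 + j1878 Ω
Step 3 — Series combination: Z_total = R + L = 277 + j1878 Ω = 1899∠81.6° Ω.
Step 4 — Source phasor: V = 26∠-37.4° V = 20.65 - j15.79 V.
Step 5 — Ohm's law: I = V / Z_total = (20.65 - j15.79) / (277 + j1878) = -0.006641 - j0.01198 A.
Step 6 — Convert to polar: |I| = 0.01369 A, ∠I = -119.0°.

I = 0.01369∠-119.0° A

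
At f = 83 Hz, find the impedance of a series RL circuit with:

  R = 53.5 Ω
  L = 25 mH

Step 1 — Angular frequency: ω = 2π·f = 2π·83 = 521.5 rad/s.
Step 2 — Component impedances:
  R: Z = R = 53.5 Ω
  L: Z = jωL = j·521.5·0.025 = 0 + j13.04 Ω
Step 3 — Series combination: Z_total = R + L = 53.5 + j13.04 Ω = 55.07∠13.7° Ω.

Z = 53.5 + j13.04 Ω = 55.07∠13.7° Ω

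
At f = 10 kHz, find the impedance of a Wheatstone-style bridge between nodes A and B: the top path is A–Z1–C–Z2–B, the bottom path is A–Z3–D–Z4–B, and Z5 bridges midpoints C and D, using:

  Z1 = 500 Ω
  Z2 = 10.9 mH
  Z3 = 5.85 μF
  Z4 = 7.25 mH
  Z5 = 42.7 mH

Step 1 — Angular frequency: ω = 2π·f = 2π·1e+04 = 6.283e+04 rad/s.
Step 2 — Component impedances:
  Z1: Z = R = 500 Ω
  Z2: Z = jωL = j·6.283e+04·0.0109 = 0 + j684.9 Ω
  Z3: Z = 1/(jωC) = -j/(ω·C) = 0 - j2.721 Ω
  Z4: Z = jωL = j·6.283e+04·0.00725 = 0 + j455.5 Ω
  Z5: Z = jωL = j·6.283e+04·0.0427 = 0 + j2683 Ω
Step 3 — Bridge requires nodal analysis (the Z5 bridge couples midpoints C and D, so the two paths cannot be reduced to a simple series/parallel combination). Setting node B to ground and injecting 1 A at node A, the 3-node admittance system at A, C, D solves to V_A = Z_AB = 56.68 + j308.1 Ω = 313.3∠79.6° Ω.

Z = 56.68 + j308.1 Ω = 313.3∠79.6° Ω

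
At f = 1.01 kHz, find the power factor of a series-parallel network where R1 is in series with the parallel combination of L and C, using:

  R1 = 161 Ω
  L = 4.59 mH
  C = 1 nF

Step 1 — Angular frequency: ω = 2π·f = 2π·1010 = 6346 rad/s.
Step 2 — Component impedances:
  R1: Z = R = 161 Ω
  L: Z = jωL = j·6346·0.00459 = 0 + j29.13 Ω
  C: Z = 1/(jωC) = -j/(ω·C) = 0 - j1.576e+05 Ω
Step 3 — Parallel branch: L || C = 1/(1/L + 1/C) = 0 + j29.13 Ω.
Step 4 — Series with R1: Z_total = R1 + (L || C) = 161 + j29.13 Ω = 163.6∠10.3° Ω.
Step 5 — Power factor: PF = cos(φ) = Re(Z)/|Z| = 161/163.61 = 0.984.
Step 6 — Type: Im(Z) = 29.13 ⇒ lagging (phase φ = 10.3°).

PF = 0.984 (lagging, φ = 10.3°)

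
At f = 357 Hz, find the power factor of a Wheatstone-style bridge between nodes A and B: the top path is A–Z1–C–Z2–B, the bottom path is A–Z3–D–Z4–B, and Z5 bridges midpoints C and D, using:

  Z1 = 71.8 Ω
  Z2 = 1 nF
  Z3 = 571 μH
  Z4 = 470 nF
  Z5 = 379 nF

Step 1 — Angular frequency: ω = 2π·f = 2π·357 = 2243 rad/s.
Step 2 — Component impedances:
  Z1: Z = R = 71.8 Ω
  Z2: Z = 1/(jωC) = -j/(ω·C) = 0 - j4.458e+05 Ω
  Z3: Z = jωL = j·2243·0.000571 = 0 + j1.281 Ω
  Z4: Z = 1/(jωC) = -j/(ω·C) = 0 - j948.5 Ω
  Z5: Z = 1/(jωC) = -j/(ω·C) = 0 - j1176 Ω
Step 3 — Bridge requires nodal analysis (the Z5 bridge couples midpoints C and D, so the two paths cannot be reduced to a simple series/parallel combination). Setting node B to ground and injecting 1 A at node A, the 3-node admittance system at A, C, D solves to V_A = Z_AB = 7.626e-05 - j945.2 Ω = 945.2∠-90.0° Ω.
Step 4 — Power factor: PF = cos(φ) = Re(Z)/|Z| = 7.626e-05/945.2 = 8.068e-08.
Step 5 — Type: Im(Z) = -945.2 ⇒ leading (phase φ = -90.0°).

PF = 8.068e-08 (leading, φ = -90.0°)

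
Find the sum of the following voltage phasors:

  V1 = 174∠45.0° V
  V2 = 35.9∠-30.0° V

Step 1 — Convert each phasor to rectangular form:
  V1 = 174·(cos(45.0°) + j·sin(45.0°)) = 123 + j123 V
  V2 = 35.9·(cos(-30.0°) + j·sin(-30.0°)) = 31.09 - j17.95 V
Step 2 — Sum components: V_total = 154.1 + j105.1 V.
Step 3 — Convert to polar: |V_total| = 186.5 V, ∠V_total = 34.3°.

V_total = 186.5∠34.3° V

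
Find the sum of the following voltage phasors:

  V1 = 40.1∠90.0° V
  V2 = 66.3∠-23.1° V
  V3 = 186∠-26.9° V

Step 1 — Convert each phasor to rectangular form:
  V1 = 40.1·(cos(90.0°) + j·sin(90.0°)) = 0 + j40.1 V
  V2 = 66.3·(cos(-23.1°) + j·sin(-23.1°)) = 60.98 - j26.01 V
  V3 = 186·(cos(-26.9°) + j·sin(-26.9°)) = 165.9 - j84.15 V
Step 2 — Sum components: V_total = 226.9 - j70.06 V.
Step 3 — Convert to polar: |V_total| = 237.4 V, ∠V_total = -17.2°.

V_total = 237.4∠-17.2° V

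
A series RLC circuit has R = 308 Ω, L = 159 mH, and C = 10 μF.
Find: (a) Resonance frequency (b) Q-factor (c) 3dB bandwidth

Step 1 — Resonance condition Im(Z)=0 gives ω₀ = 1/√(LC).
Step 2 — ω₀ = 1/√(0.159·1e-05) = 793.1 rad/s.
Step 3 — f₀ = ω₀/(2π) = 126.2 Hz.
Step 4 — Series Q: Q = ω₀L/R = 793.1·0.159/308 = 0.4094.
Step 5 — 3dB bandwidth: Δω = ω₀/Q = 1937 rad/s; BW = Δω/(2π) = 308.3 Hz.

(a) f₀ = 126.2 Hz  (b) Q = 0.4094  (c) BW = 308.3 Hz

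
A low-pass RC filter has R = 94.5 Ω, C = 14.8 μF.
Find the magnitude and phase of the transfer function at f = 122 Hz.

Step 1 — Angular frequency: ω = 2π·122 = 766.5 rad/s.
Step 2 — Transfer function: H(jω) = 1/(1 + jωRC).
Step 3 — Denominator: 1 + jωRC = 1 + j·766.5·94.5·1.48e-05 = 1 + j1.072.
Step 4 — H = 0.4652 - j0.4988.
Step 5 — Magnitude: |H| = 0.6821 (-3.3 dB); phase: φ = -47.0°.

|H| = 0.6821 (-3.3 dB), φ = -47.0°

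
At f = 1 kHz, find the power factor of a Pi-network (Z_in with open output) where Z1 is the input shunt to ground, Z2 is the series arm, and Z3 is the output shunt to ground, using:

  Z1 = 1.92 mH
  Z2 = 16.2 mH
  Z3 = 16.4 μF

Step 1 — Angular frequency: ω = 2π·f = 2π·1000 = 6283 rad/s.
Step 2 — Component impedances:
  Z1: Z = jωL = j·6283·0.00192 = 0 + j12.06 Ω
  Z2: Z = jωL = j·6283·0.0162 = 0 + j101.8 Ω
  Z3: Z = 1/(jωC) = -j/(ω·C) = 0 - j9.705 Ω
Step 3 — With open output, the series arm Z2 and the output shunt Z3 appear in series to ground: Z2 + Z3 = 0 + j92.08 Ω.
Step 4 — Parallel with input shunt Z1: Z_in = Z1 || (Z2 + Z3) = 0 + j10.67 Ω = 10.67∠90.0° Ω.
Step 5 — Power factor: PF = cos(φ) = Re(Z)/|Z| = -0/10.67 = -0.
Step 6 — Type: Im(Z) = 10.67 ⇒ lagging (phase φ = 90.0°).

PF = -0 (lagging, φ = 90.0°)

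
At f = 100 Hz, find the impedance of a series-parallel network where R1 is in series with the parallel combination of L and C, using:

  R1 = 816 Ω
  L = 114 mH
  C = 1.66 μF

Step 1 — Angular frequency: ω = 2π·f = 2π·100 = 628.3 rad/s.
Step 2 — Component impedances:
  R1: Z = R = 816 Ω
  L: Z = jωL = j·628.3·0.114 = 0 + j71.63 Ω
  C: Z = 1/(jωC) = -j/(ω·C) = 0 - j958.8 Ω
Step 3 — Parallel branch: L || C = 1/(1/L + 1/C) = 0 + j77.41 Ω.
Step 4 — Series with R1: Z_total = R1 + (L || C) = 816 + j77.41 Ω = 819.7∠5.4° Ω.

Z = 816 + j77.41 Ω = 819.7∠5.4° Ω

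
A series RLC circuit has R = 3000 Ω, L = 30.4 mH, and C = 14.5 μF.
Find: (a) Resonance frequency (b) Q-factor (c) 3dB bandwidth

Step 1 — Resonance: ω₀ = 1/√(LC) = 1/√(0.0304·1.45e-05) = 1506 rad/s.
Step 2 — f₀ = ω₀/(2π) = 239.7 Hz.
Step 3 — Series Q: Q = ω₀L/R = 1506·0.0304/3000 = 0.01526.
Step 4 — Bandwidth: Δω = ω₀/Q = 9.868e+04 rad/s; BW = Δω/(2π) = 1.571e+04 Hz.

(a) f₀ = 239.7 Hz  (b) Q = 0.01526  (c) BW = 1.571e+04 Hz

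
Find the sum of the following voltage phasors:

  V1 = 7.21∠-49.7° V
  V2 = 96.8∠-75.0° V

Step 1 — Convert each phasor to rectangular form:
  V1 = 7.21·(cos(-49.7°) + j·sin(-49.7°)) = 4.663 - j5.499 V
  V2 = 96.8·(cos(-75.0°) + j·sin(-75.0°)) = 25.05 - j93.5 V
Step 2 — Sum components: V_total = 29.72 - j99 V.
Step 3 — Convert to polar: |V_total| = 103.4 V, ∠V_total = -73.3°.

V_total = 103.4∠-73.3° V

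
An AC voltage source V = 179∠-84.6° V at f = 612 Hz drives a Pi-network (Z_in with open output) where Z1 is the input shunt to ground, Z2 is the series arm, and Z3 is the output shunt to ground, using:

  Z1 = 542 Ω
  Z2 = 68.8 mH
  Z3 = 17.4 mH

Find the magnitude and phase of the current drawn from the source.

Step 1 — Angular frequency: ω = 2π·f = 2π·612 = 3845 rad/s.
Step 2 — Component impedances:
  Z1: Z = R = 542 Ω
  Z2: Z = jωL = j·3845·0.0688 = 0 + j264.6 Ω
  Z3: Z = jωL = j·3845·0.0174 = 0 + j66.91 Ω
Step 3 — With open output, the series arm Z2 and the output shunt Z3 appear in series to ground: Z2 + Z3 = 0 + j331.5 Ω.
Step 4 — Parallel with input shunt Z1: Z_in = Z1 || (Z2 + Z3) = 147.5 + j241.2 Ω = 282.8∠58.6° Ω.
Step 5 — Source phasor: V = 179∠-84.6° V = 16.85 - j178.2 V.
Step 6 — Ohm's law: I = V / Z_total = (16.85 - j178.2) / (147.5 + j241.2) = -0.5065 - j0.3796 A.
Step 7 — Convert to polar: |I| = 0.633 A, ∠I = -143.2°.

I = 0.633∠-143.2° A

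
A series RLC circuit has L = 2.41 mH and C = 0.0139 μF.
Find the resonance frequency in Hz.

Step 1 — Resonance condition Im(Z)=0 gives ω₀ = 1/√(LC).
Step 2 — ω₀ = 1/√(0.00241·1.39e-08) = 1.728e+05 rad/s.
Step 3 — f₀ = ω₀/(2π) = 2.75e+04 Hz.

f₀ = 2.75e+04 Hz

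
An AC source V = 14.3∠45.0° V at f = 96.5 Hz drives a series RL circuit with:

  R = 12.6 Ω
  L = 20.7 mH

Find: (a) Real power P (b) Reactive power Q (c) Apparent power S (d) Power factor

Step 1 — Angular frequency: ω = 2π·f = 2π·96.5 = 606.3 rad/s.
Step 2 — Component impedances:
  R: Z = R = 12.6 Ω
  L: Z = jωL = j·606.3·0.0207 = 0 + j12.55 Ω
Step 3 — Series combination: Z_total = R + L = 12.6 + j12.55 Ω = 17.78∠44.9° Ω.
Step 4 — Source phasor: V = 14.3∠45.0° V = 10.11 + j10.11 V.
Step 5 — Current: I = V / Z = 0.8041 + j0.001567 A = 0.8041∠0.1° A.
Step 6 — Complex power: S = V·I* = 8.146 + j8.115 VA.
Step 7 — Real power: P = Re(S) = 8.146 W.
Step 8 — Reactive power: Q = Im(S) = 8.115 VAR.
Step 9 — Apparent power: |S| = 11.5 VA.
Step 10 — Power factor: PF = P/|S| = 0.7085 (lagging).

(a) P = 8.146 W  (b) Q = 8.115 VAR  (c) S = 11.5 VA  (d) PF = 0.7085 (lagging)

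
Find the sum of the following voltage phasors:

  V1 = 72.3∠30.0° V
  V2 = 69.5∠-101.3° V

Step 1 — Convert each phasor to rectangular form:
  V1 = 72.3·(cos(30.0°) + j·sin(30.0°)) = 62.61 + j36.15 V
  V2 = 69.5·(cos(-101.3°) + j·sin(-101.3°)) = -13.62 - j68.15 V
Step 2 — Sum components: V_total = 49 - j32 V.
Step 3 — Convert to polar: |V_total| = 58.52 V, ∠V_total = -33.2°.

V_total = 58.52∠-33.2° V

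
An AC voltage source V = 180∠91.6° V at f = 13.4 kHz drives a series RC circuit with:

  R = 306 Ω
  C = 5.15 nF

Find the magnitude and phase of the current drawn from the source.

Step 1 — Angular frequency: ω = 2π·f = 2π·1.34e+04 = 8.419e+04 rad/s.
Step 2 — Component impedances:
  R: Z = R = 306 Ω
  C: Z = 1/(jωC) = -j/(ω·C) = 0 - j2306 Ω
Step 3 — Series combination: Z_total = R + C = 306 - j2306 Ω = 2326∠-82.4° Ω.
Step 4 — Source phasor: V = 180∠91.6° V = -5.026 + j179.9 V.
Step 5 — Ohm's law: I = V / Z_total = (-5.026 + j179.9) / (306 - j2306) = -0.07695 + j0.008031 A.
Step 6 — Convert to polar: |I| = 0.07737 A, ∠I = 174.0°.

I = 0.07737∠174.0° A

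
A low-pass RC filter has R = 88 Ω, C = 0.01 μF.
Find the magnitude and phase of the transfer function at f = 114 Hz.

Step 1 — Angular frequency: ω = 2π·114 = 716.3 rad/s.
Step 2 — Transfer function: H(jω) = 1/(1 + jωRC).
Step 3 — Denominator: 1 + jωRC = 1 + j·716.3·88·1e-08 = 1 + j0.0006303.
Step 4 — H = 1 - j0.0006303.
Step 5 — Magnitude: |H| = 1 (-0.0 dB); phase: φ = -0.0°.

|H| = 1 (-0.0 dB), φ = -0.0°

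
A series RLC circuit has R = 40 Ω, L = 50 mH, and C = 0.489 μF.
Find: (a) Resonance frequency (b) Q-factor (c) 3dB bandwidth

Step 1 — Resonance condition Im(Z)=0 gives ω₀ = 1/√(LC).
Step 2 — ω₀ = 1/√(0.05·4.89e-07) = 6395 rad/s.
Step 3 — f₀ = ω₀/(2π) = 1018 Hz.
Step 4 — Series Q: Q = ω₀L/R = 6395·0.05/40 = 7.994.
Step 5 — 3dB bandwidth: Δω = ω₀/Q = 800 rad/s; BW = Δω/(2π) = 127.3 Hz.

(a) f₀ = 1018 Hz  (b) Q = 7.994  (c) BW = 127.3 Hz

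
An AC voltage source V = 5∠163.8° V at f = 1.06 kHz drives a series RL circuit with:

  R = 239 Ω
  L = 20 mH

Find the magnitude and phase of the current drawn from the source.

Step 1 — Angular frequency: ω = 2π·f = 2π·1060 = 6660 rad/s.
Step 2 — Component impedances:
  R: Z = R = 239 Ω
  L: Z = jωL = j·6660·0.02 = 0 + j133.2 Ω
Step 3 — Series combination: Z_total = R + L = 239 + j133.2 Ω = 273.6∠29.1° Ω.
Step 4 — Source phasor: V = 5∠163.8° V = -4.801 + j1.395 V.
Step 5 — Ohm's law: I = V / Z_total = (-4.801 + j1.395) / (239 + j133.2) = -0.01285 + j0.013 A.
Step 6 — Convert to polar: |I| = 0.01827 A, ∠I = 134.7°.

I = 0.01827∠134.7° A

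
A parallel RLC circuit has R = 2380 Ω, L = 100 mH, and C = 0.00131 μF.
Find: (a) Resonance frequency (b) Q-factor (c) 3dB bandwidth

Step 1 — Resonance: ω₀ = 1/√(LC) = 1/√(0.1·1.31e-09) = 8.737e+04 rad/s.
Step 2 — f₀ = ω₀/(2π) = 1.391e+04 Hz.
Step 3 — Parallel Q: Q = R/(ω₀L) = 2380/(8.737e+04·0.1) = 0.2724.
Step 4 — Bandwidth: Δω = ω₀/Q = 3.207e+05 rad/s; BW = Δω/(2π) = 5.105e+04 Hz.

(a) f₀ = 1.391e+04 Hz  (b) Q = 0.2724  (c) BW = 5.105e+04 Hz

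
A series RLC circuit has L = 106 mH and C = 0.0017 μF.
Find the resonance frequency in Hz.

Step 1 — Resonance condition Im(Z)=0 gives ω₀ = 1/√(LC).
Step 2 — ω₀ = 1/√(0.106·1.7e-09) = 7.449e+04 rad/s.
Step 3 — f₀ = ω₀/(2π) = 1.186e+04 Hz.

f₀ = 1.186e+04 Hz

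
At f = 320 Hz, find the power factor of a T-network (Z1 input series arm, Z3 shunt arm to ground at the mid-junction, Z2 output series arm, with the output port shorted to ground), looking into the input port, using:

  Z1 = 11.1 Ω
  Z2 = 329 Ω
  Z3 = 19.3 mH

Step 1 — Angular frequency: ω = 2π·f = 2π·320 = 2011 rad/s.
Step 2 — Component impedances:
  Z1: Z = R = 11.1 Ω
  Z2: Z = R = 329 Ω
  Z3: Z = jωL = j·2011·0.0193 = 0 + j38.8 Ω
Step 3 — With the output port shorted to ground, the output series arm Z2 runs from the junction to ground; the shunt arm Z3 also runs from the junction to ground. They appear in parallel: Z3 || Z2 = 4.514 + j38.27 Ω.
Step 4 — Series with input arm Z1: Z_in = Z1 + (Z3 || Z2) = 15.61 + j38.27 Ω = 41.34∠67.8° Ω.
Step 5 — Power factor: PF = cos(φ) = Re(Z)/|Z| = 15.614/41.335 = 0.3777.
Step 6 — Type: Im(Z) = 38.27 ⇒ lagging (phase φ = 67.8°).

PF = 0.3777 (lagging, φ = 67.8°)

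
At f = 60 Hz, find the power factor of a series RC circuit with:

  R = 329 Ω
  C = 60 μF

Step 1 — Angular frequency: ω = 2π·f = 2π·60 = 377 rad/s.
Step 2 — Component impedances:
  R: Z = R = 329 Ω
  C: Z = 1/(jωC) = -j/(ω·C) = 0 - j44.21 Ω
Step 3 — Series combination: Z_total = R + C = 329 - j44.21 Ω = 332∠-7.7° Ω.
Step 4 — Power factor: PF = cos(φ) = Re(Z)/|Z| = 329/331.96 = 0.9911.
Step 5 — Type: Im(Z) = -44.21 ⇒ leading (phase φ = -7.7°).

PF = 0.9911 (leading, φ = -7.7°)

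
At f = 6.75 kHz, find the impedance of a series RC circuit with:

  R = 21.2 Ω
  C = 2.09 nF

Step 1 — Angular frequency: ω = 2π·f = 2π·6750 = 4.241e+04 rad/s.
Step 2 — Component impedances:
  R: Z = R = 21.2 Ω
  C: Z = 1/(jωC) = -j/(ω·C) = 0 - j1.128e+04 Ω
Step 3 — Series combination: Z_total = R + C = 21.2 - j1.128e+04 Ω = 1.128e+04∠-89.9° Ω.

Z = 21.2 - j1.128e+04 Ω = 1.128e+04∠-89.9° Ω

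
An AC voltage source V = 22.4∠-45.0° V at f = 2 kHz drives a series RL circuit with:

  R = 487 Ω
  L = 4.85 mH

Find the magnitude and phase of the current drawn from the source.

Step 1 — Angular frequency: ω = 2π·f = 2π·2000 = 1.257e+04 rad/s.
Step 2 — Component impedances:
  R: Z = R = 487 Ω
  L: Z = jωL = j·1.257e+04·0.00485 = 0 + j60.95 Ω
Step 3 — Series combination: Z_total = R + L = 487 + j60.95 Ω = 490.8∠7.1° Ω.
Step 4 — Source phasor: V = 22.4∠-45.0° V = 15.84 - j15.84 V.
Step 5 — Ohm's law: I = V / Z_total = (15.84 - j15.84) / (487 + j60.95) = 0.02801 - j0.03603 A.
Step 6 — Convert to polar: |I| = 0.04564 A, ∠I = -52.1°.

I = 0.04564∠-52.1° A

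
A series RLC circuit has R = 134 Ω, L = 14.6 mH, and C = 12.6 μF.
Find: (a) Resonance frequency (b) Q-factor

Step 1 — Resonance condition Im(Z)=0 gives ω₀ = 1/√(LC).
Step 2 — ω₀ = 1/√(0.0146·1.26e-05) = 2332 rad/s.
Step 3 — f₀ = ω₀/(2π) = 371.1 Hz.
Step 4 — Series Q: Q = ω₀L/R = 2332·0.0146/134 = 0.254.

(a) f₀ = 371.1 Hz  (b) Q = 0.254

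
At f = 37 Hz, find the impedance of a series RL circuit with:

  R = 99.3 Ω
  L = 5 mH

Step 1 — Angular frequency: ω = 2π·f = 2π·37 = 232.5 rad/s.
Step 2 — Component impedances:
  R: Z = R = 99.3 Ω
  L: Z = jωL = j·232.5·0.005 = 0 + j1.162 Ω
Step 3 — Series combination: Z_total = R + L = 99.3 + j1.162 Ω = 99.31∠0.7° Ω.

Z = 99.3 + j1.162 Ω = 99.31∠0.7° Ω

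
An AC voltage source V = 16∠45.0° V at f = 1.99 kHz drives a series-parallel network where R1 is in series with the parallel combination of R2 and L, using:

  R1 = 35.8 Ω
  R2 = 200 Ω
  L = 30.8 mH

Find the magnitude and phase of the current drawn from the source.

Step 1 — Angular frequency: ω = 2π·f = 2π·1990 = 1.25e+04 rad/s.
Step 2 — Component impedances:
  R1: Z = R = 35.8 Ω
  R2: Z = R = 200 Ω
  L: Z = jωL = j·1.25e+04·0.0308 = 0 + j385.1 Ω
Step 3 — Parallel branch: R2 || L = 1/(1/R2 + 1/L) = 157.5 + j81.8 Ω.
Step 4 — Series with R1: Z_total = R1 + (R2 || L) = 193.3 + j81.8 Ω = 209.9∠22.9° Ω.
Step 5 — Source phasor: V = 16∠45.0° V = 11.31 + j11.31 V.
Step 6 — Ohm's law: I = V / Z_total = (11.31 + j11.31) / (193.3 + j81.8) = 0.07064 + j0.02863 A.
Step 7 — Convert to polar: |I| = 0.07622 A, ∠I = 22.1°.

I = 0.07622∠22.1° A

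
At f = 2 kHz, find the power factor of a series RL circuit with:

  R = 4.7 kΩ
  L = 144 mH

Step 1 — Angular frequency: ω = 2π·f = 2π·2000 = 1.257e+04 rad/s.
Step 2 — Component impedances:
  R: Z = R = 4700 Ω
  L: Z = jωL = j·1.257e+04·0.144 = 0 + j1810 Ω
Step 3 — Series combination: Z_total = R + L = 4700 + j1810 Ω = 5036∠21.1° Ω.
Step 4 — Power factor: PF = cos(φ) = Re(Z)/|Z| = 4700/5036.3 = 0.9332.
Step 5 — Type: Im(Z) = 1810 ⇒ lagging (phase φ = 21.1°).

PF = 0.9332 (lagging, φ = 21.1°)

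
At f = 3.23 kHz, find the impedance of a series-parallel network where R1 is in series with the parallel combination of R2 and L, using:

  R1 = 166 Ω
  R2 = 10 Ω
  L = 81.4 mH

Step 1 — Angular frequency: ω = 2π·f = 2π·3230 = 2.029e+04 rad/s.
Step 2 — Component impedances:
  R1: Z = R = 166 Ω
  R2: Z = R = 10 Ω
  L: Z = jωL = j·2.029e+04·0.0814 = 0 + j1652 Ω
Step 3 — Parallel branch: R2 || L = 1/(1/R2 + 1/L) = 10 + j0.06053 Ω.
Step 4 — Series with R1: Z_total = R1 + (R2 || L) = 176 + j0.06053 Ω = 176∠0.0° Ω.

Z = 176 + j0.06053 Ω = 176∠0.0° Ω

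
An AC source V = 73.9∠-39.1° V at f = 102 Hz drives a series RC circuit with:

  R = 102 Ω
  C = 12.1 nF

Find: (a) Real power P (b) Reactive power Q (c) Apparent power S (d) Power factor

Step 1 — Angular frequency: ω = 2π·f = 2π·102 = 640.9 rad/s.
Step 2 — Component impedances:
  R: Z = R = 102 Ω
  C: Z = 1/(jωC) = -j/(ω·C) = 0 - j1.29e+05 Ω
Step 3 — Series combination: Z_total = R + C = 102 - j1.29e+05 Ω = 1.29e+05∠-90.0° Ω.
Step 4 — Source phasor: V = 73.9∠-39.1° V = 57.35 - j46.61 V.
Step 5 — Current: I = V / Z = 0.0003618 + j0.0004444 A = 0.0005731∠50.9° A.
Step 6 — Complex power: S = V·I* = 3.35e-05 - j0.04235 VA.
Step 7 — Real power: P = Re(S) = 3.35e-05 W.
Step 8 — Reactive power: Q = Im(S) = -0.04235 VAR.
Step 9 — Apparent power: |S| = 0.04235 VA.
Step 10 — Power factor: PF = P/|S| = 0.000791 (leading).

(a) P = 3.35e-05 W  (b) Q = -0.04235 VAR  (c) S = 0.04235 VA  (d) PF = 0.000791 (leading)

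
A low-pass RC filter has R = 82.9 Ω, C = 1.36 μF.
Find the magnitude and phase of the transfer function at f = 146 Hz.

Step 1 — Angular frequency: ω = 2π·146 = 917.3 rad/s.
Step 2 — Transfer function: H(jω) = 1/(1 + jωRC).
Step 3 — Denominator: 1 + jωRC = 1 + j·917.3·82.9·1.36e-06 = 1 + j0.1034.
Step 4 — H = 0.9894 - j0.1023.
Step 5 — Magnitude: |H| = 0.9947 (-0.0 dB); phase: φ = -5.9°.

|H| = 0.9947 (-0.0 dB), φ = -5.9°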